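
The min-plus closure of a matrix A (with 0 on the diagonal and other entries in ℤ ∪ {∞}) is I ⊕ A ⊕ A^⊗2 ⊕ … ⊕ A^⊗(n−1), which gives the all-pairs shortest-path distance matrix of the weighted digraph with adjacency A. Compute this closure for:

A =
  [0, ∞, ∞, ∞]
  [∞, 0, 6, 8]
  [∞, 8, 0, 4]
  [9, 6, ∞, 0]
Closure =
  [0, ∞, ∞, ∞]
  [17, 0, 6, 8]
  [13, 8, 0, 4]
  [9, 6, 12, 0]

This is the Floyd-Warshall all-pairs shortest-path computation. For each intermediate vertex k = 0, 1, …, 3, update dist[i][j] ← min(dist[i][j], dist[i][k] + dist[k][j]). The final matrix gives, for each (i, j), the minimum total weight of any directed path from i to j (possibly empty when i = j).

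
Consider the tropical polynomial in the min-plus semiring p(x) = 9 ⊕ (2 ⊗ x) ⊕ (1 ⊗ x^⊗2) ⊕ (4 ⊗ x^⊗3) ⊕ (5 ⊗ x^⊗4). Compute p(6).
p(6) = 8

A tropical monomial a ⊗ x^⊗i evaluates to a + i · x. Evaluating each term at x = 6:
  Term 0 contributes 9 + 0 · 6 = 9
  Term 1 contributes 2 + 1 · 6 = 8
  Term 2 contributes 1 + 2 · 6 = 13
  Term 3 contributes 4 + 3 · 6 = 22
  Term 4 contributes 5 + 4 · 6 = 29
p(6) = ⊕ of these = min[9, 8, 13, 22, 29] = 8.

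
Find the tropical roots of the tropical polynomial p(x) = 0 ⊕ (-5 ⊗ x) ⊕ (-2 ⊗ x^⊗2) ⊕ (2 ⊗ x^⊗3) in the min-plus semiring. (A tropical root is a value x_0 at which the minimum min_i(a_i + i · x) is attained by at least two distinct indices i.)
Roots: {-4, -3, 5}

Each tropical root is a break point of the lower envelope of the lines y = a_i + i · x (there are 4 lines, with slopes 0, 1, ..., 3). Only the lines that attain the minimum somewhere contribute to roots; other lines are dominated. Here the surviving (envelope) indices are i = 3, i = 2, i = 1, i = 0.
Intersections between consecutive envelope lines give the roots: for adjacent envelope indices i < j the intersection is x = (a_i − a_j) / (j − i). Reading off the sorted break points: {-4, -3, 5}.
Verification: at each break x_0, at least two indices attain the minimum of min_i(a_i + i · x_0).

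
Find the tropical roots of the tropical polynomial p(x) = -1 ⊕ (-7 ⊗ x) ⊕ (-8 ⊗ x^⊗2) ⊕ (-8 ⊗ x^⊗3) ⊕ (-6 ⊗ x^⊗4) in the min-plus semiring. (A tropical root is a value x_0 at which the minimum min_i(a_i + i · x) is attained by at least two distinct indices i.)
Roots: {-2, 0, 1, 6}

Each tropical root is a break point of the lower envelope of the lines y = a_i + i · x (there are 5 lines, with slopes 0, 1, ..., 4). Only the lines that attain the minimum somewhere contribute to roots; other lines are dominated. Here the surviving (envelope) indices are i = 4, i = 3, i = 2, i = 1, i = 0.
Intersections between consecutive envelope lines give the roots: for adjacent envelope indices i < j the intersection is x = (a_i − a_j) / (j − i). Reading off the sorted break points: {-2, 0, 1, 6}.
Verification: at each break x_0, at least two indices attain the minimum of min_i(a_i + i · x_0).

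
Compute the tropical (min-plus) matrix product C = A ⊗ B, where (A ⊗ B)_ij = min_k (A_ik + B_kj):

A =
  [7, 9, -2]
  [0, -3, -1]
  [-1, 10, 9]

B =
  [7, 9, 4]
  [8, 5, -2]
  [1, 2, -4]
A ⊗ B =
  [-1, 0, -6]
  [0, 1, -5]
  [6, 8, 3]

Apply the min-plus product entry-by-entry:
  C[0][0] = min over k of (A[0][0] + B[0][0] = 7 + 7 = 14, A[0][1] + B[1][0] = 9 + 8 = 17, A[0][2] + B[2][0] = -2 + 1 = -1) = -1 (attained at k = 2)
  C[0][1] = min over k of (A[0][0] + B[0][1] = 7 + 9 = 16, A[0][1] + B[1][1] = 9 + 5 = 14, A[0][2] + B[2][1] = -2 + 2 = 0) = 0 (attained at k = 2)
  C[0][2] = min over k of (A[0][0] + B[0][2] = 7 + 4 = 11, A[0][1] + B[1][2] = 9 + -2 = 7, A[0][2] + B[2][2] = -2 + -4 = -6) = -6 (attained at k = 2)
  C[1][0] = min over k of (A[1][0] + B[0][0] = 0 + 7 = 7, A[1][1] + B[1][0] = -3 + 8 = 5, A[1][2] + B[2][0] = -1 + 1 = 0) = 0 (attained at k = 2)
  C[1][1] = min over k of (A[1][0] + B[0][1] = 0 + 9 = 9, A[1][1] + B[1][1] = -3 + 5 = 2, A[1][2] + B[2][1] = -1 + 2 = 1) = 1 (attained at k = 2)
  C[1][2] = min over k of (A[1][0] + B[0][2] = 0 + 4 = 4, A[1][1] + B[1][2] = -3 + -2 = -5, A[1][2] + B[2][2] = -1 + -4 = -5) = -5 (attained at k = 1)
  C[2][0] = min over k of (A[2][0] + B[0][0] = -1 + 7 = 6, A[2][1] + B[1][0] = 10 + 8 = 18, A[2][2] + B[2][0] = 9 + 1 = 10) = 6 (attained at k = 0)
  C[2][1] = min over k of (A[2][0] + B[0][1] = -1 + 9 = 8, A[2][1] + B[1][1] = 10 + 5 = 15, A[2][2] + B[2][1] = 9 + 2 = 11) = 8 (attained at k = 0)
  C[2][2] = min over k of (A[2][0] + B[0][2] = -1 + 4 = 3, A[2][1] + B[1][2] = 10 + -2 = 8, A[2][2] + B[2][2] = 9 + -4 = 5) = 3 (attained at k = 0)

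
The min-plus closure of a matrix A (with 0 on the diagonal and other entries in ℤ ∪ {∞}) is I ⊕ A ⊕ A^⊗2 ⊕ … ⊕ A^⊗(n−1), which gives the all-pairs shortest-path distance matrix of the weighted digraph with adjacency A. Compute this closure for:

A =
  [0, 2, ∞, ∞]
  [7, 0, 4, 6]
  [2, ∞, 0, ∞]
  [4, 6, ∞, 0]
Closure =
  [0, 2, 6, 8]
  [6, 0, 4, 6]
  [2, 4, 0, 10]
  [4, 6, 10, 0]

This is the Floyd-Warshall all-pairs shortest-path computation. For each intermediate vertex k = 0, 1, …, 3, update dist[i][j] ← min(dist[i][j], dist[i][k] + dist[k][j]). The final matrix gives, for each (i, j), the minimum total weight of any directed path from i to j (possibly empty when i = j).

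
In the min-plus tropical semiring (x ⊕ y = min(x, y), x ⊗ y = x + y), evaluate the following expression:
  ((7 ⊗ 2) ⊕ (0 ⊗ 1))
((7 ⊗ 2) ⊕ (0 ⊗ 1)) = 1

Expand innermost to outermost. Recall ⊕ takes the minimum of its arguments and ⊗ takes their sum. Working out the expression ((7 ⊗ 2) ⊕ (0 ⊗ 1)) gives 1.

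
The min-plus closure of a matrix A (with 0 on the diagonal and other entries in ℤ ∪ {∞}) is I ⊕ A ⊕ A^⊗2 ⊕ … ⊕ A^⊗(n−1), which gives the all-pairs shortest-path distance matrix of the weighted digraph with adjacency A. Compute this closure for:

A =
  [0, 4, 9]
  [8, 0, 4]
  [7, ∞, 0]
Closure =
  [0, 4, 8]
  [8, 0, 4]
  [7, 11, 0]

This is the Floyd-Warshall all-pairs shortest-path computation. For each intermediate vertex k = 0, 1, …, 2, update dist[i][j] ← min(dist[i][j], dist[i][k] + dist[k][j]). The final matrix gives, for each (i, j), the minimum total weight of any directed path from i to j (possibly empty when i = j).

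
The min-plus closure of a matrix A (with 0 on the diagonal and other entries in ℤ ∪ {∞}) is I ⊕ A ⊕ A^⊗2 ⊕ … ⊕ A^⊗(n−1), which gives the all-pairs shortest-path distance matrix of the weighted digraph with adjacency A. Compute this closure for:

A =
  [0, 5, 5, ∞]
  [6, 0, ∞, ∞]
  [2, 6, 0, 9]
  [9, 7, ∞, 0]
Closure =
  [0, 5, 5, 14]
  [6, 0, 11, 20]
  [2, 6, 0, 9]
  [9, 7, 14, 0]

This is the Floyd-Warshall all-pairs shortest-path computation. For each intermediate vertex k = 0, 1, …, 3, update dist[i][j] ← min(dist[i][j], dist[i][k] + dist[k][j]). The final matrix gives, for each (i, j), the minimum total weight of any directed path from i to j (possibly empty when i = j).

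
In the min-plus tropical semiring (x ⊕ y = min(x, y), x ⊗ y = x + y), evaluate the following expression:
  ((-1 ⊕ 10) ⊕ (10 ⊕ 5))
((-1 ⊕ 10) ⊕ (10 ⊕ 5)) = -1

Expand innermost to outermost. Recall ⊕ takes the minimum of its arguments and ⊗ takes their sum. Working out the expression ((-1 ⊕ 10) ⊕ (10 ⊕ 5)) gives -1.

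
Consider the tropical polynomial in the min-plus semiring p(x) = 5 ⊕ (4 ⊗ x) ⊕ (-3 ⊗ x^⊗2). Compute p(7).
p(7) = 5

A tropical monomial a ⊗ x^⊗i evaluates to a + i · x. Evaluating each term at x = 7:
  Term 0 contributes 5 + 0 · 7 = 5
  Term 1 contributes 4 + 1 · 7 = 11
  Term 2 contributes -3 + 2 · 7 = 11
p(7) = ⊕ of these = min[5, 11, 11] = 5.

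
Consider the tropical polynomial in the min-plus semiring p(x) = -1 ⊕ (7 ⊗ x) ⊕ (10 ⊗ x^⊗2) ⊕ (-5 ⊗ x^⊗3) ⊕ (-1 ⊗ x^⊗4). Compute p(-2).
p(-2) = -11

A tropical monomial a ⊗ x^⊗i evaluates to a + i · x. Evaluating each term at x = -2:
  Term 0 contributes -1 + 0 · -2 = -1
  Term 1 contributes 7 + 1 · -2 = 5
  Term 2 contributes 10 + 2 · -2 = 6
  Term 3 contributes -5 + 3 · -2 = -11
  Term 4 contributes -1 + 4 · -2 = -9
p(-2) = ⊕ of these = min[-1, 5, 6, -11, -9] = -11.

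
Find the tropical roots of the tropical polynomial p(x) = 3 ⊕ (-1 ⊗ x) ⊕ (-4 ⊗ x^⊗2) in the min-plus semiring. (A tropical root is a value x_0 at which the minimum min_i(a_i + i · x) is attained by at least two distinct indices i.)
Roots: {3, 4}

Each tropical root is a break point of the lower envelope of the lines y = a_i + i · x (there are 3 lines, with slopes 0, 1, ..., 2). Only the lines that attain the minimum somewhere contribute to roots; other lines are dominated. Here the surviving (envelope) indices are i = 2, i = 1, i = 0.
Intersections between consecutive envelope lines give the roots: for adjacent envelope indices i < j the intersection is x = (a_i − a_j) / (j − i). Reading off the sorted break points: {3, 4}.
Verification: at each break x_0, at least two indices attain the minimum of min_i(a_i + i · x_0).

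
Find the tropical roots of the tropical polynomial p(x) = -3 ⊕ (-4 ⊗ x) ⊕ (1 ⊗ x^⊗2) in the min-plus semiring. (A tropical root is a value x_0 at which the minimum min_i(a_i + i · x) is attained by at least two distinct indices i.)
Roots: {-5, 1}

Each tropical root is a break point of the lower envelope of the lines y = a_i + i · x (there are 3 lines, with slopes 0, 1, ..., 2). Only the lines that attain the minimum somewhere contribute to roots; other lines are dominated. Here the surviving (envelope) indices are i = 2, i = 1, i = 0.
Intersections between consecutive envelope lines give the roots: for adjacent envelope indices i < j the intersection is x = (a_i − a_j) / (j − i). Reading off the sorted break points: {-5, 1}.
Verification: at each break x_0, at least two indices attain the minimum of min_i(a_i + i · x_0).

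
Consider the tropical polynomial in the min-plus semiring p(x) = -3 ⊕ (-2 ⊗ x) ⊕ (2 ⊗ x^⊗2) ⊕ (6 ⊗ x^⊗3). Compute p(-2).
p(-2) = -4

A tropical monomial a ⊗ x^⊗i evaluates to a + i · x. Evaluating each term at x = -2:
  Term 0 contributes -3 + 0 · -2 = -3
  Term 1 contributes -2 + 1 · -2 = -4
  Term 2 contributes 2 + 2 · -2 = -2
  Term 3 contributes 6 + 3 · -2 = 0
p(-2) = ⊕ of these = min[-3, -4, -2, 0] = -4.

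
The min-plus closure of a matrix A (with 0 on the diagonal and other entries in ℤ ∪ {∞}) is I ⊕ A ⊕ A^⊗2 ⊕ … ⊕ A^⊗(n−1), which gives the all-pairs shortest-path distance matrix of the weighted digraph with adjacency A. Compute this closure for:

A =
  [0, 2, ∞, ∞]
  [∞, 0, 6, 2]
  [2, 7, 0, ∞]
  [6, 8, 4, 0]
Closure =
  [0, 2, 8, 4]
  [8, 0, 6, 2]
  [2, 4, 0, 6]
  [6, 8, 4, 0]

This is the Floyd-Warshall all-pairs shortest-path computation. For each intermediate vertex k = 0, 1, …, 3, update dist[i][j] ← min(dist[i][j], dist[i][k] + dist[k][j]). The final matrix gives, for each (i, j), the minimum total weight of any directed path from i to j (possibly empty when i = j).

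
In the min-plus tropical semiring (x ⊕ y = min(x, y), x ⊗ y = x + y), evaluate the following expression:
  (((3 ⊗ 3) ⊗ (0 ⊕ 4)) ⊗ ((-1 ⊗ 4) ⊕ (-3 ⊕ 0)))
(((3 ⊗ 3) ⊗ (0 ⊕ 4)) ⊗ ((-1 ⊗ 4) ⊕ (-3 ⊕ 0))) = 3

Expand innermost to outermost. Recall ⊕ takes the minimum of its arguments and ⊗ takes their sum. Working out the expression (((3 ⊗ 3) ⊗ (0 ⊕ 4)) ⊗ ((-1 ⊗ 4) ⊕ (-3 ⊕ 0))) gives 3.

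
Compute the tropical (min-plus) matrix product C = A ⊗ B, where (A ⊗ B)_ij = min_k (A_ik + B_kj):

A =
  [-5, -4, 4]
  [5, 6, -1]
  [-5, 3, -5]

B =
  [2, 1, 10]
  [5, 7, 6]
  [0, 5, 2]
A ⊗ B =
  [-3, -4, 2]
  [-1, 4, 1]
  [-5, -4, -3]

Apply the min-plus product entry-by-entry:
  C[0][0] = min over k of (A[0][0] + B[0][0] = -5 + 2 = -3, A[0][1] + B[1][0] = -4 + 5 = 1, A[0][2] + B[2][0] = 4 + 0 = 4) = -3 (attained at k = 0)
  C[0][1] = min over k of (A[0][0] + B[0][1] = -5 + 1 = -4, A[0][1] + B[1][1] = -4 + 7 = 3, A[0][2] + B[2][1] = 4 + 5 = 9) = -4 (attained at k = 0)
  C[0][2] = min over k of (A[0][0] + B[0][2] = -5 + 10 = 5, A[0][1] + B[1][2] = -4 + 6 = 2, A[0][2] + B[2][2] = 4 + 2 = 6) = 2 (attained at k = 1)
  C[1][0] = min over k of (A[1][0] + B[0][0] = 5 + 2 = 7, A[1][1] + B[1][0] = 6 + 5 = 11, A[1][2] + B[2][0] = -1 + 0 = -1) = -1 (attained at k = 2)
  C[1][1] = min over k of (A[1][0] + B[0][1] = 5 + 1 = 6, A[1][1] + B[1][1] = 6 + 7 = 13, A[1][2] + B[2][1] = -1 + 5 = 4) = 4 (attained at k = 2)
  C[1][2] = min over k of (A[1][0] + B[0][2] = 5 + 10 = 15, A[1][1] + B[1][2] = 6 + 6 = 12, A[1][2] + B[2][2] = -1 + 2 = 1) = 1 (attained at k = 2)
  C[2][0] = min over k of (A[2][0] + B[0][0] = -5 + 2 = -3, A[2][1] + B[1][0] = 3 + 5 = 8, A[2][2] + B[2][0] = -5 + 0 = -5) = -5 (attained at k = 2)
  C[2][1] = min over k of (A[2][0] + B[0][1] = -5 + 1 = -4, A[2][1] + B[1][1] = 3 + 7 = 10, A[2][2] + B[2][1] = -5 + 5 = 0) = -4 (attained at k = 0)
  C[2][2] = min over k of (A[2][0] + B[0][2] = -5 + 10 = 5, A[2][1] + B[1][2] = 3 + 6 = 9, A[2][2] + B[2][2] = -5 + 2 = -3) = -3 (attained at k = 2)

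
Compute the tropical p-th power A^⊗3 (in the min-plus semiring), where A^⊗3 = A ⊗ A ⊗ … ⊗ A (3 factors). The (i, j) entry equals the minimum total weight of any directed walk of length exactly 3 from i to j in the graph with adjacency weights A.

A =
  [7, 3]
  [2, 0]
A^⊗3 =
  [5, 3]
  [2, 0]

Each entry (A^⊗3)_ij equals the minimum over all length-3 walks i = v_0 → v_1 → … → v_3 = j of Σ_t A[v_t][v_{t+1}]. For example, for (i, j) = (0, 1) we minimise over 4 possible intermediate vertex sequences; the minimum is 3, attained along the walk 0 → 1 → 1 → 1.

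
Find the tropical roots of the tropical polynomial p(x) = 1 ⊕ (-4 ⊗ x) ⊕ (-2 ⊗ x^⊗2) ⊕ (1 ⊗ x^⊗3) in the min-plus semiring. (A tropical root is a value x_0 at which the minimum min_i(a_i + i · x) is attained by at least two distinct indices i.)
Roots: {-3, -2, 5}

Each tropical root is a break point of the lower envelope of the lines y = a_i + i · x (there are 4 lines, with slopes 0, 1, ..., 3). Only the lines that attain the minimum somewhere contribute to roots; other lines are dominated. Here the surviving (envelope) indices are i = 3, i = 2, i = 1, i = 0.
Intersections between consecutive envelope lines give the roots: for adjacent envelope indices i < j the intersection is x = (a_i − a_j) / (j − i). Reading off the sorted break points: {-3, -2, 5}.
Verification: at each break x_0, at least two indices attain the minimum of min_i(a_i + i · x_0).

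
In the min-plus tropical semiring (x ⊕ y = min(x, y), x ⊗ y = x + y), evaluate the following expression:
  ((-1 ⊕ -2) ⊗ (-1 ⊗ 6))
((-1 ⊕ -2) ⊗ (-1 ⊗ 6)) = 3

Expand innermost to outermost. Recall ⊕ takes the minimum of its arguments and ⊗ takes their sum. Working out the expression ((-1 ⊕ -2) ⊗ (-1 ⊗ 6)) gives 3.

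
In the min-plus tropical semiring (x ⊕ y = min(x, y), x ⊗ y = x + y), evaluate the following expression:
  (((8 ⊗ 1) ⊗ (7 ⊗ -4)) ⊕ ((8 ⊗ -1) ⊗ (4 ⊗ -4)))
(((8 ⊗ 1) ⊗ (7 ⊗ -4)) ⊕ ((8 ⊗ -1) ⊗ (4 ⊗ -4))) = 7

Expand innermost to outermost. Recall ⊕ takes the minimum of its arguments and ⊗ takes their sum. Working out the expression (((8 ⊗ 1) ⊗ (7 ⊗ -4)) ⊕ ((8 ⊗ -1) ⊗ (4 ⊗ -4))) gives 7.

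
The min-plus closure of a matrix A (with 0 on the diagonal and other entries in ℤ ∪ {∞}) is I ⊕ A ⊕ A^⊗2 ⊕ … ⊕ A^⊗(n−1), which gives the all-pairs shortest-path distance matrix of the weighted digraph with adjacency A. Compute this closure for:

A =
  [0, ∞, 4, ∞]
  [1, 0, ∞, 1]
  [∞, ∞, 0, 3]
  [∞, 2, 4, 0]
Closure =
  [0, 9, 4, 7]
  [1, 0, 5, 1]
  [6, 5, 0, 3]
  [3, 2, 4, 0]

This is the Floyd-Warshall all-pairs shortest-path computation. For each intermediate vertex k = 0, 1, …, 3, update dist[i][j] ← min(dist[i][j], dist[i][k] + dist[k][j]). The final matrix gives, for each (i, j), the minimum total weight of any directed path from i to j (possibly empty when i = j).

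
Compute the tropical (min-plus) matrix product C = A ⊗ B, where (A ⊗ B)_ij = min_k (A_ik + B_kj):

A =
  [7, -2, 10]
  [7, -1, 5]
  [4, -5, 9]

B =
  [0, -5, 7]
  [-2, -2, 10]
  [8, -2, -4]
A ⊗ B =
  [-4, -4, 6]
  [-3, -3, 1]
  [-7, -7, 5]

Apply the min-plus product entry-by-entry:
  C[0][0] = min over k of (A[0][0] + B[0][0] = 7 + 0 = 7, A[0][1] + B[1][0] = -2 + -2 = -4, A[0][2] + B[2][0] = 10 + 8 = 18) = -4 (attained at k = 1)
  C[0][1] = min over k of (A[0][0] + B[0][1] = 7 + -5 = 2, A[0][1] + B[1][1] = -2 + -2 = -4, A[0][2] + B[2][1] = 10 + -2 = 8) = -4 (attained at k = 1)
  C[0][2] = min over k of (A[0][0] + B[0][2] = 7 + 7 = 14, A[0][1] + B[1][2] = -2 + 10 = 8, A[0][2] + B[2][2] = 10 + -4 = 6) = 6 (attained at k = 2)
  C[1][0] = min over k of (A[1][0] + B[0][0] = 7 + 0 = 7, A[1][1] + B[1][0] = -1 + -2 = -3, A[1][2] + B[2][0] = 5 + 8 = 13) = -3 (attained at k = 1)
  C[1][1] = min over k of (A[1][0] + B[0][1] = 7 + -5 = 2, A[1][1] + B[1][1] = -1 + -2 = -3, A[1][2] + B[2][1] = 5 + -2 = 3) = -3 (attained at k = 1)
  C[1][2] = min over k of (A[1][0] + B[0][2] = 7 + 7 = 14, A[1][1] + B[1][2] = -1 + 10 = 9, A[1][2] + B[2][2] = 5 + -4 = 1) = 1 (attained at k = 2)
  C[2][0] = min over k of (A[2][0] + B[0][0] = 4 + 0 = 4, A[2][1] + B[1][0] = -5 + -2 = -7, A[2][2] + B[2][0] = 9 + 8 = 17) = -7 (attained at k = 1)
  C[2][1] = min over k of (A[2][0] + B[0][1] = 4 + -5 = -1, A[2][1] + B[1][1] = -5 + -2 = -7, A[2][2] + B[2][1] = 9 + -2 = 7) = -7 (attained at k = 1)
  C[2][2] = min over k of (A[2][0] + B[0][2] = 4 + 7 = 11, A[2][1] + B[1][2] = -5 + 10 = 5, A[2][2] + B[2][2] = 9 + -4 = 5) = 5 (attained at k = 1)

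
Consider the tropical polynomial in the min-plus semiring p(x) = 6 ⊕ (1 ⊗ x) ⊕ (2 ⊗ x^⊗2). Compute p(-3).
p(-3) = -4

A tropical monomial a ⊗ x^⊗i evaluates to a + i · x. Evaluating each term at x = -3:
  Term 0 contributes 6 + 0 · -3 = 6
  Term 1 contributes 1 + 1 · -3 = -2
  Term 2 contributes 2 + 2 · -3 = -4
p(-3) = ⊕ of these = min[6, -2, -4] = -4.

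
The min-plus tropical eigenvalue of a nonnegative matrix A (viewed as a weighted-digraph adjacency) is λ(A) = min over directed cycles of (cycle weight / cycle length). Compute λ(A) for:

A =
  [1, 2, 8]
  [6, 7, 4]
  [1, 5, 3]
λ(A) = 1

Enumerate directed cycles and compute their means (weight / length). Sample:
  cycle 0 → 0: weight = 1, length = 1, mean = 1/1 ≈ 1.000
  cycle 1 → 1: weight = 7, length = 1, mean = 7/1 ≈ 7.000
  cycle 2 → 2: weight = 3, length = 1, mean = 3/1 ≈ 3.000
  cycle 0 → 1 → 0: weight = 8, length = 2, mean = 8/2 ≈ 4.000
  cycle 0 → 2 → 0: weight = 9, length = 2, mean = 9/2 ≈ 4.500
  cycle 1 → 0 → 1: weight = 8, length = 2, mean = 8/2 ≈ 4.000
Minimum mean = 1.000, attained e.g. along the cycle 0 → 0 with weight 1 and length 1. So λ(A) = 1/1 = 1.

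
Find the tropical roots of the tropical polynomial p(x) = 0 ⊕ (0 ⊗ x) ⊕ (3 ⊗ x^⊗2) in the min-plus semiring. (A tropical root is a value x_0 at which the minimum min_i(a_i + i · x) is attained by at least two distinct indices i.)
Roots: {-3, 0}

Each tropical root is a break point of the lower envelope of the lines y = a_i + i · x (there are 3 lines, with slopes 0, 1, ..., 2). Only the lines that attain the minimum somewhere contribute to roots; other lines are dominated. Here the surviving (envelope) indices are i = 2, i = 1, i = 0.
Intersections between consecutive envelope lines give the roots: for adjacent envelope indices i < j the intersection is x = (a_i − a_j) / (j − i). Reading off the sorted break points: {-3, 0}.
Verification: at each break x_0, at least two indices attain the minimum of min_i(a_i + i · x_0).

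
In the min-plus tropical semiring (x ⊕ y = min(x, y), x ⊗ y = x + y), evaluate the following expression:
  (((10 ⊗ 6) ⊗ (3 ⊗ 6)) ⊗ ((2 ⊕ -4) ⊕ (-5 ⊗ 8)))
(((10 ⊗ 6) ⊗ (3 ⊗ 6)) ⊗ ((2 ⊕ -4) ⊕ (-5 ⊗ 8))) = 21

Expand innermost to outermost. Recall ⊕ takes the minimum of its arguments and ⊗ takes their sum. Working out the expression (((10 ⊗ 6) ⊗ (3 ⊗ 6)) ⊗ ((2 ⊕ -4) ⊕ (-5 ⊗ 8))) gives 21.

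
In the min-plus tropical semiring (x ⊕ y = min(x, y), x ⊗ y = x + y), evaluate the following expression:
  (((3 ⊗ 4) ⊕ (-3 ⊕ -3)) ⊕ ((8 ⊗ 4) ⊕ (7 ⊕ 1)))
(((3 ⊗ 4) ⊕ (-3 ⊕ -3)) ⊕ ((8 ⊗ 4) ⊕ (7 ⊕ 1))) = -3

Expand innermost to outermost. Recall ⊕ takes the minimum of its arguments and ⊗ takes their sum. Working out the expression (((3 ⊗ 4) ⊕ (-3 ⊕ -3)) ⊕ ((8 ⊗ 4) ⊕ (7 ⊕ 1))) gives -3.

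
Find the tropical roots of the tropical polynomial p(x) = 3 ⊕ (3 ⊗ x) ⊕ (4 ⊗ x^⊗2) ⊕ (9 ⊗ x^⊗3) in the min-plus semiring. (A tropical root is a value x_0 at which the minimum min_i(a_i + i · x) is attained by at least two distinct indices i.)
Roots: {-5, -1, 0}

Each tropical root is a break point of the lower envelope of the lines y = a_i + i · x (there are 4 lines, with slopes 0, 1, ..., 3). Only the lines that attain the minimum somewhere contribute to roots; other lines are dominated. Here the surviving (envelope) indices are i = 3, i = 2, i = 1, i = 0.
Intersections between consecutive envelope lines give the roots: for adjacent envelope indices i < j the intersection is x = (a_i − a_j) / (j − i). Reading off the sorted break points: {-5, -1, 0}.
Verification: at each break x_0, at least two indices attain the minimum of min_i(a_i + i · x_0).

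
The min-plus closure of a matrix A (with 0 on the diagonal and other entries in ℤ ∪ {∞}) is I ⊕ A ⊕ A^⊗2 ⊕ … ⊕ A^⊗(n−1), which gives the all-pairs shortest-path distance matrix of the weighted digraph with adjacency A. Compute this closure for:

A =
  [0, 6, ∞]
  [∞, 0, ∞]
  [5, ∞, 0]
Closure =
  [0, 6, ∞]
  [∞, 0, ∞]
  [5, 11, 0]

This is the Floyd-Warshall all-pairs shortest-path computation. For each intermediate vertex k = 0, 1, …, 2, update dist[i][j] ← min(dist[i][j], dist[i][k] + dist[k][j]). The final matrix gives, for each (i, j), the minimum total weight of any directed path from i to j (possibly empty when i = j).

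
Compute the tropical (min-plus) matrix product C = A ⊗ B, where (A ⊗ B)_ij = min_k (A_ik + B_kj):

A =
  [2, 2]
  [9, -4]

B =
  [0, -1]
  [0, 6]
A ⊗ B =
  [2, 1]
  [-4, 2]

Apply the min-plus product entry-by-entry:
  C[0][0] = min over k of (A[0][0] + B[0][0] = 2 + 0 = 2, A[0][1] + B[1][0] = 2 + 0 = 2) = 2 (attained at k = 0)
  C[0][1] = min over k of (A[0][0] + B[0][1] = 2 + -1 = 1, A[0][1] + B[1][1] = 2 + 6 = 8) = 1 (attained at k = 0)
  C[1][0] = min over k of (A[1][0] + B[0][0] = 9 + 0 = 9, A[1][1] + B[1][0] = -4 + 0 = -4) = -4 (attained at k = 1)
  C[1][1] = min over k of (A[1][0] + B[0][1] = 9 + -1 = 8, A[1][1] + B[1][1] = -4 + 6 = 2) = 2 (attained at k = 1)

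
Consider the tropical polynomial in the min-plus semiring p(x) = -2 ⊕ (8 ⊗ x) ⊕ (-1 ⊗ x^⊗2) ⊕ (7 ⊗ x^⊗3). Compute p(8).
p(8) = -2

A tropical monomial a ⊗ x^⊗i evaluates to a + i · x. Evaluating each term at x = 8:
  Term 0 contributes -2 + 0 · 8 = -2
  Term 1 contributes 8 + 1 · 8 = 16
  Term 2 contributes -1 + 2 · 8 = 15
  Term 3 contributes 7 + 3 · 8 = 31
p(8) = ⊕ of these = min[-2, 16, 15, 31] = -2.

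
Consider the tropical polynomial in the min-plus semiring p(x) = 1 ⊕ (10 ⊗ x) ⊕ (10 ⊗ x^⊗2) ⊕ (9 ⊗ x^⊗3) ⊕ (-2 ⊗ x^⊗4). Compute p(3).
p(3) = 1

A tropical monomial a ⊗ x^⊗i evaluates to a + i · x. Evaluating each term at x = 3:
  Term 0 contributes 1 + 0 · 3 = 1
  Term 1 contributes 10 + 1 · 3 = 13
  Term 2 contributes 10 + 2 · 3 = 16
  Term 3 contributes 9 + 3 · 3 = 18
  Term 4 contributes -2 + 4 · 3 = 10
p(3) = ⊕ of these = min[1, 13, 16, 18, 10] = 1.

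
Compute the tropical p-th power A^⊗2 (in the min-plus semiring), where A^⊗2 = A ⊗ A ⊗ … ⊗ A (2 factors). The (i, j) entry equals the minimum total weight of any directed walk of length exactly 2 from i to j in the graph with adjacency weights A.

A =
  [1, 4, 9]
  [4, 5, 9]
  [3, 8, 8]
A^⊗2 =
  [2, 5, 10]
  [5, 8, 13]
  [4, 7, 12]

Each entry (A^⊗2)_ij equals the minimum over all length-2 walks i = v_0 → v_1 → … → v_2 = j of Σ_t A[v_t][v_{t+1}]. For example, for (i, j) = (0, 2) we minimise over 3 possible intermediate vertex sequences; the minimum is 10, attained along the walk 0 → 0 → 2.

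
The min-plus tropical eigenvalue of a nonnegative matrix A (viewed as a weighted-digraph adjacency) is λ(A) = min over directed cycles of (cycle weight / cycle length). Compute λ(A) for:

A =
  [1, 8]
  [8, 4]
λ(A) = 1

Enumerate directed cycles and compute their means (weight / length). Sample:
  cycle 0 → 0: weight = 1, length = 1, mean = 1/1 ≈ 1.000
  cycle 1 → 1: weight = 4, length = 1, mean = 4/1 ≈ 4.000
  cycle 0 → 1 → 0: weight = 16, length = 2, mean = 16/2 ≈ 8.000
  cycle 1 → 0 → 1: weight = 16, length = 2, mean = 16/2 ≈ 8.000
Minimum mean = 1.000, attained e.g. along the cycle 0 → 0 with weight 1 and length 1. So λ(A) = 1/1 = 1.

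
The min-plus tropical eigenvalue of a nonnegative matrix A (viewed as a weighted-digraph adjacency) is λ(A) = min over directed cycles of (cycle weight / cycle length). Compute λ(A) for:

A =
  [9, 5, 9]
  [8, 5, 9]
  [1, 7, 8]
λ(A) = 5

Enumerate directed cycles and compute their means (weight / length). Sample:
  cycle 0 → 0: weight = 9, length = 1, mean = 9/1 ≈ 9.000
  cycle 1 → 1: weight = 5, length = 1, mean = 5/1 ≈ 5.000
  cycle 2 → 2: weight = 8, length = 1, mean = 8/1 ≈ 8.000
  cycle 0 → 1 → 0: weight = 13, length = 2, mean = 13/2 ≈ 6.500
  cycle 0 → 2 → 0: weight = 10, length = 2, mean = 10/2 ≈ 5.000
  cycle 1 → 0 → 1: weight = 13, length = 2, mean = 13/2 ≈ 6.500
Minimum mean = 5.000, attained e.g. along the cycle 1 → 1 with weight 5 and length 1. So λ(A) = 5/1 = 5.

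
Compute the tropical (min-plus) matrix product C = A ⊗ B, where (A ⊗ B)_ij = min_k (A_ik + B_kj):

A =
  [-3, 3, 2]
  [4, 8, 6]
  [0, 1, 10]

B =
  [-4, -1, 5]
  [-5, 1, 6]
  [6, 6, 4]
A ⊗ B =
  [-7, -4, 2]
  [0, 3, 9]
  [-4, -1, 5]

Apply the min-plus product entry-by-entry:
  C[0][0] = min over k of (A[0][0] + B[0][0] = -3 + -4 = -7, A[0][1] + B[1][0] = 3 + -5 = -2, A[0][2] + B[2][0] = 2 + 6 = 8) = -7 (attained at k = 0)
  C[0][1] = min over k of (A[0][0] + B[0][1] = -3 + -1 = -4, A[0][1] + B[1][1] = 3 + 1 = 4, A[0][2] + B[2][1] = 2 + 6 = 8) = -4 (attained at k = 0)
  C[0][2] = min over k of (A[0][0] + B[0][2] = -3 + 5 = 2, A[0][1] + B[1][2] = 3 + 6 = 9, A[0][2] + B[2][2] = 2 + 4 = 6) = 2 (attained at k = 0)
  C[1][0] = min over k of (A[1][0] + B[0][0] = 4 + -4 = 0, A[1][1] + B[1][0] = 8 + -5 = 3, A[1][2] + B[2][0] = 6 + 6 = 12) = 0 (attained at k = 0)
  C[1][1] = min over k of (A[1][0] + B[0][1] = 4 + -1 = 3, A[1][1] + B[1][1] = 8 + 1 = 9, A[1][2] + B[2][1] = 6 + 6 = 12) = 3 (attained at k = 0)
  C[1][2] = min over k of (A[1][0] + B[0][2] = 4 + 5 = 9, A[1][1] + B[1][2] = 8 + 6 = 14, A[1][2] + B[2][2] = 6 + 4 = 10) = 9 (attained at k = 0)
  C[2][0] = min over k of (A[2][0] + B[0][0] = 0 + -4 = -4, A[2][1] + B[1][0] = 1 + -5 = -4, A[2][2] + B[2][0] = 10 + 6 = 16) = -4 (attained at k = 0)
  C[2][1] = min over k of (A[2][0] + B[0][1] = 0 + -1 = -1, A[2][1] + B[1][1] = 1 + 1 = 2, A[2][2] + B[2][1] = 10 + 6 = 16) = -1 (attained at k = 0)
  C[2][2] = min over k of (A[2][0] + B[0][2] = 0 + 5 = 5, A[2][1] + B[1][2] = 1 + 6 = 7, A[2][2] + B[2][2] = 10 + 4 = 14) = 5 (attained at k = 0)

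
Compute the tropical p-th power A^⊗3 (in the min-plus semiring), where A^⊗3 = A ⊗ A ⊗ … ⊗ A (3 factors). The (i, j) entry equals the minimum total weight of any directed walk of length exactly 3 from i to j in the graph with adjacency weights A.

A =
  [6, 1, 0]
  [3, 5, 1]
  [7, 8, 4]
A^⊗3 =
  [9, 5, 4]
  [7, 9, 5]
  [11, 12, 9]

Each entry (A^⊗3)_ij equals the minimum over all length-3 walks i = v_0 → v_1 → … → v_3 = j of Σ_t A[v_t][v_{t+1}]. For example, for (i, j) = (0, 2) we minimise over 9 possible intermediate vertex sequences; the minimum is 4, attained along the walk 0 → 1 → 0 → 2.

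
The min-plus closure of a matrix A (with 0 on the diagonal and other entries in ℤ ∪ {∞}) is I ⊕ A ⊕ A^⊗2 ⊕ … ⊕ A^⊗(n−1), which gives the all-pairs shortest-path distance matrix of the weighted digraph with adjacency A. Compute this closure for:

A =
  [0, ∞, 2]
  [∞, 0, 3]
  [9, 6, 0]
Closure =
  [0, 8, 2]
  [12, 0, 3]
  [9, 6, 0]

This is the Floyd-Warshall all-pairs shortest-path computation. For each intermediate vertex k = 0, 1, …, 2, update dist[i][j] ← min(dist[i][j], dist[i][k] + dist[k][j]). The final matrix gives, for each (i, j), the minimum total weight of any directed path from i to j (possibly empty when i = j).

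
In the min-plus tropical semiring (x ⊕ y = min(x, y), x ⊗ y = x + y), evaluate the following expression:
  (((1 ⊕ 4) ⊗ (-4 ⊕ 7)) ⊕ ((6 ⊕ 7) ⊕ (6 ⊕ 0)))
(((1 ⊕ 4) ⊗ (-4 ⊕ 7)) ⊕ ((6 ⊕ 7) ⊕ (6 ⊕ 0))) = -3

Expand innermost to outermost. Recall ⊕ takes the minimum of its arguments and ⊗ takes their sum. Working out the expression (((1 ⊕ 4) ⊗ (-4 ⊕ 7)) ⊕ ((6 ⊕ 7) ⊕ (6 ⊕ 0))) gives -3.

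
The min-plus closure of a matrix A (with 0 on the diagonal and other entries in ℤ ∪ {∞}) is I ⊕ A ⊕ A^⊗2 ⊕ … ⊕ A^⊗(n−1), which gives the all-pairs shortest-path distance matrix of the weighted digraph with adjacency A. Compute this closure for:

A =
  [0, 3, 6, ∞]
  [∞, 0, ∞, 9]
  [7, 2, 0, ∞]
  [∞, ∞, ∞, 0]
Closure =
  [0, 3, 6, 12]
  [∞, 0, ∞, 9]
  [7, 2, 0, 11]
  [∞, ∞, ∞, 0]

This is the Floyd-Warshall all-pairs shortest-path computation. For each intermediate vertex k = 0, 1, …, 3, update dist[i][j] ← min(dist[i][j], dist[i][k] + dist[k][j]). The final matrix gives, for each (i, j), the minimum total weight of any directed path from i to j (possibly empty when i = j).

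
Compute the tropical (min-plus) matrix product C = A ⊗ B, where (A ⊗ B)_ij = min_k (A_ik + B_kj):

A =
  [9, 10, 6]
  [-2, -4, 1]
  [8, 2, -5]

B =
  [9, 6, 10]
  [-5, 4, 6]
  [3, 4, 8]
A ⊗ B =
  [5, 10, 14]
  [-9, 0, 2]
  [-3, -1, 3]

Apply the min-plus product entry-by-entry:
  C[0][0] = min over k of (A[0][0] + B[0][0] = 9 + 9 = 18, A[0][1] + B[1][0] = 10 + -5 = 5, A[0][2] + B[2][0] = 6 + 3 = 9) = 5 (attained at k = 1)
  C[0][1] = min over k of (A[0][0] + B[0][1] = 9 + 6 = 15, A[0][1] + B[1][1] = 10 + 4 = 14, A[0][2] + B[2][1] = 6 + 4 = 10) = 10 (attained at k = 2)
  C[0][2] = min over k of (A[0][0] + B[0][2] = 9 + 10 = 19, A[0][1] + B[1][2] = 10 + 6 = 16, A[0][2] + B[2][2] = 6 + 8 = 14) = 14 (attained at k = 2)
  C[1][0] = min over k of (A[1][0] + B[0][0] = -2 + 9 = 7, A[1][1] + B[1][0] = -4 + -5 = -9, A[1][2] + B[2][0] = 1 + 3 = 4) = -9 (attained at k = 1)
  C[1][1] = min over k of (A[1][0] + B[0][1] = -2 + 6 = 4, A[1][1] + B[1][1] = -4 + 4 = 0, A[1][2] + B[2][1] = 1 + 4 = 5) = 0 (attained at k = 1)
  C[1][2] = min over k of (A[1][0] + B[0][2] = -2 + 10 = 8, A[1][1] + B[1][2] = -4 + 6 = 2, A[1][2] + B[2][2] = 1 + 8 = 9) = 2 (attained at k = 1)
  C[2][0] = min over k of (A[2][0] + B[0][0] = 8 + 9 = 17, A[2][1] + B[1][0] = 2 + -5 = -3, A[2][2] + B[2][0] = -5 + 3 = -2) = -3 (attained at k = 1)
  C[2][1] = min over k of (A[2][0] + B[0][1] = 8 + 6 = 14, A[2][1] + B[1][1] = 2 + 4 = 6, A[2][2] + B[2][1] = -5 + 4 = -1) = -1 (attained at k = 2)
  C[2][2] = min over k of (A[2][0] + B[0][2] = 8 + 10 = 18, A[2][1] + B[1][2] = 2 + 6 = 8, A[2][2] + B[2][2] = -5 + 8 = 3) = 3 (attained at k = 2)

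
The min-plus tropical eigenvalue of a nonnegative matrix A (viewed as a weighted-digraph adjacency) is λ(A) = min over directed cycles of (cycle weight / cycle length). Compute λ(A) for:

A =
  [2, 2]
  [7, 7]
λ(A) = 2

Enumerate directed cycles and compute their means (weight / length). Sample:
  cycle 0 → 0: weight = 2, length = 1, mean = 2/1 ≈ 2.000
  cycle 1 → 1: weight = 7, length = 1, mean = 7/1 ≈ 7.000
  cycle 0 → 1 → 0: weight = 9, length = 2, mean = 9/2 ≈ 4.500
  cycle 1 → 0 → 1: weight = 9, length = 2, mean = 9/2 ≈ 4.500
Minimum mean = 2.000, attained e.g. along the cycle 0 → 0 with weight 2 and length 1. So λ(A) = 2/1 = 2.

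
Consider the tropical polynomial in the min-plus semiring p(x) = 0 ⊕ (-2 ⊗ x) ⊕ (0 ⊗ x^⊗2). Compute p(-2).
p(-2) = -4

A tropical monomial a ⊗ x^⊗i evaluates to a + i · x. Evaluating each term at x = -2:
  Term 0 contributes 0 + 0 · -2 = 0
  Term 1 contributes -2 + 1 · -2 = -4
  Term 2 contributes 0 + 2 · -2 = -4
p(-2) = ⊕ of these = min[0, -4, -4] = -4.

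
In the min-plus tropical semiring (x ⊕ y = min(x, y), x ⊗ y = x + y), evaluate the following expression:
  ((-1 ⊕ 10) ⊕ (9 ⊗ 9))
((-1 ⊕ 10) ⊕ (9 ⊗ 9)) = -1

Expand innermost to outermost. Recall ⊕ takes the minimum of its arguments and ⊗ takes their sum. Working out the expression ((-1 ⊕ 10) ⊕ (9 ⊗ 9)) gives -1.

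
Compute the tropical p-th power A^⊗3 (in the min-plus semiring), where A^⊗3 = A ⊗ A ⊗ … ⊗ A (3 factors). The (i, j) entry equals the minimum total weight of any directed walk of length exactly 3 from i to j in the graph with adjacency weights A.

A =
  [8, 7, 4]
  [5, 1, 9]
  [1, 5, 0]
A^⊗3 =
  [5, 9, 4]
  [7, 3, 9]
  [1, 5, 0]

Each entry (A^⊗3)_ij equals the minimum over all length-3 walks i = v_0 → v_1 → … → v_3 = j of Σ_t A[v_t][v_{t+1}]. For example, for (i, j) = (0, 2) we minimise over 9 possible intermediate vertex sequences; the minimum is 4, attained along the walk 0 → 2 → 2 → 2.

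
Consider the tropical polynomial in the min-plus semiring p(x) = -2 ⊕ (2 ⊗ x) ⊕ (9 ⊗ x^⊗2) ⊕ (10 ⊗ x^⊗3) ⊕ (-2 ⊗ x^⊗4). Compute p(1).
p(1) = -2

A tropical monomial a ⊗ x^⊗i evaluates to a + i · x. Evaluating each term at x = 1:
  Term 0 contributes -2 + 0 · 1 = -2
  Term 1 contributes 2 + 1 · 1 = 3
  Term 2 contributes 9 + 2 · 1 = 11
  Term 3 contributes 10 + 3 · 1 = 13
  Term 4 contributes -2 + 4 · 1 = 2
p(1) = ⊕ of these = min[-2, 3, 11, 13, 2] = -2.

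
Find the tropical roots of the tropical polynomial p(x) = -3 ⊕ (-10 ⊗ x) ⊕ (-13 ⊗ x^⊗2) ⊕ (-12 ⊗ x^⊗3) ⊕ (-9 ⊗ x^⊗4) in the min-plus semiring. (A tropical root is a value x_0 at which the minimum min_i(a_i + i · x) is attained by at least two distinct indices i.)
Roots: {-3, -1, 3, 7}

Each tropical root is a break point of the lower envelope of the lines y = a_i + i · x (there are 5 lines, with slopes 0, 1, ..., 4). Only the lines that attain the minimum somewhere contribute to roots; other lines are dominated. Here the surviving (envelope) indices are i = 4, i = 3, i = 2, i = 1, i = 0.
Intersections between consecutive envelope lines give the roots: for adjacent envelope indices i < j the intersection is x = (a_i − a_j) / (j − i). Reading off the sorted break points: {-3, -1, 3, 7}.
Verification: at each break x_0, at least two indices attain the minimum of min_i(a_i + i · x_0).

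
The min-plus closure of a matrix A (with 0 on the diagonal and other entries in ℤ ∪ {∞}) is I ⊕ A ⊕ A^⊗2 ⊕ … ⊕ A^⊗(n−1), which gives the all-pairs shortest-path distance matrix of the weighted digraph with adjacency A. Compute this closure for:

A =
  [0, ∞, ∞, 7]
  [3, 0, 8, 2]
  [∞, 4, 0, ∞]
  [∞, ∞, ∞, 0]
Closure =
  [0, ∞, ∞, 7]
  [3, 0, 8, 2]
  [7, 4, 0, 6]
  [∞, ∞, ∞, 0]

This is the Floyd-Warshall all-pairs shortest-path computation. For each intermediate vertex k = 0, 1, …, 3, update dist[i][j] ← min(dist[i][j], dist[i][k] + dist[k][j]). The final matrix gives, for each (i, j), the minimum total weight of any directed path from i to j (possibly empty when i = j).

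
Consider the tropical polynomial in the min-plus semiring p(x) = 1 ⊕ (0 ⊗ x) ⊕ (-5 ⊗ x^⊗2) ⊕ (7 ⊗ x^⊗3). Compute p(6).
p(6) = 1

A tropical monomial a ⊗ x^⊗i evaluates to a + i · x. Evaluating each term at x = 6:
  Term 0 contributes 1 + 0 · 6 = 1
  Term 1 contributes 0 + 1 · 6 = 6
  Term 2 contributes -5 + 2 · 6 = 7
  Term 3 contributes 7 + 3 · 6 = 25
p(6) = ⊕ of these = min[1, 6, 7, 25] = 1.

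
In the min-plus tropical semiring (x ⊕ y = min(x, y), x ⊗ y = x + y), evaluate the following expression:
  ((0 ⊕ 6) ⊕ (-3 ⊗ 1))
((0 ⊕ 6) ⊕ (-3 ⊗ 1)) = -2

Expand innermost to outermost. Recall ⊕ takes the minimum of its arguments and ⊗ takes their sum. Working out the expression ((0 ⊕ 6) ⊕ (-3 ⊗ 1)) gives -2.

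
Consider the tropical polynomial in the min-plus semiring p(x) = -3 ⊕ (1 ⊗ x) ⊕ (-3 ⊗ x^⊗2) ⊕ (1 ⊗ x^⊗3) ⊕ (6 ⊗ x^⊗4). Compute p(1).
p(1) = -3

A tropical monomial a ⊗ x^⊗i evaluates to a + i · x. Evaluating each term at x = 1:
  Term 0 contributes -3 + 0 · 1 = -3
  Term 1 contributes 1 + 1 · 1 = 2
  Term 2 contributes -3 + 2 · 1 = -1
  Term 3 contributes 1 + 3 · 1 = 4
  Term 4 contributes 6 + 4 · 1 = 10
p(1) = ⊕ of these = min[-3, 2, -1, 4, 10] = -3.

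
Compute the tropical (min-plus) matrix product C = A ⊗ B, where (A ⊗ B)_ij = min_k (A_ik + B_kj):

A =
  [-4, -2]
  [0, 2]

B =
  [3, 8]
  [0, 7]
A ⊗ B =
  [-2, 4]
  [2, 8]

Apply the min-plus product entry-by-entry:
  C[0][0] = min over k of (A[0][0] + B[0][0] = -4 + 3 = -1, A[0][1] + B[1][0] = -2 + 0 = -2) = -2 (attained at k = 1)
  C[0][1] = min over k of (A[0][0] + B[0][1] = -4 + 8 = 4, A[0][1] + B[1][1] = -2 + 7 = 5) = 4 (attained at k = 0)
  C[1][0] = min over k of (A[1][0] + B[0][0] = 0 + 3 = 3, A[1][1] + B[1][0] = 2 + 0 = 2) = 2 (attained at k = 1)
  C[1][1] = min over k of (A[1][0] + B[0][1] = 0 + 8 = 8, A[1][1] + B[1][1] = 2 + 7 = 9) = 8 (attained at k = 0)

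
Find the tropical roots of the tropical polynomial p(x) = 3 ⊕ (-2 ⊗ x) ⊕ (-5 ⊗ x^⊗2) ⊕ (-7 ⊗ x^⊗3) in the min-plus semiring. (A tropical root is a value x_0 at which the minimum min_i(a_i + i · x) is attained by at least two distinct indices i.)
Roots: {2, 3, 5}

Each tropical root is a break point of the lower envelope of the lines y = a_i + i · x (there are 4 lines, with slopes 0, 1, ..., 3). Only the lines that attain the minimum somewhere contribute to roots; other lines are dominated. Here the surviving (envelope) indices are i = 3, i = 2, i = 1, i = 0.
Intersections between consecutive envelope lines give the roots: for adjacent envelope indices i < j the intersection is x = (a_i − a_j) / (j − i). Reading off the sorted break points: {2, 3, 5}.
Verification: at each break x_0, at least two indices attain the minimum of min_i(a_i + i · x_0).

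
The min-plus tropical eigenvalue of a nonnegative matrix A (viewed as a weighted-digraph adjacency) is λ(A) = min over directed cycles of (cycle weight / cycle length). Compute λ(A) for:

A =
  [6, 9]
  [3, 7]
λ(A) = 6

Enumerate directed cycles and compute their means (weight / length). Sample:
  cycle 0 → 0: weight = 6, length = 1, mean = 6/1 ≈ 6.000
  cycle 1 → 1: weight = 7, length = 1, mean = 7/1 ≈ 7.000
  cycle 0 → 1 → 0: weight = 12, length = 2, mean = 12/2 ≈ 6.000
  cycle 1 → 0 → 1: weight = 12, length = 2, mean = 12/2 ≈ 6.000
Minimum mean = 6.000, attained e.g. along the cycle 0 → 0 with weight 6 and length 1. So λ(A) = 6/1 = 6.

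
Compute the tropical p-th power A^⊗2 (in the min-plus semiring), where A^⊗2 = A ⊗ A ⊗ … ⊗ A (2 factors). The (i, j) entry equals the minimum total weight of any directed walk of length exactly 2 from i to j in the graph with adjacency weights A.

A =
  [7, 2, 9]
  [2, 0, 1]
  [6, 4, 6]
A^⊗2 =
  [4, 2, 3]
  [2, 0, 1]
  [6, 4, 5]

Each entry (A^⊗2)_ij equals the minimum over all length-2 walks i = v_0 → v_1 → … → v_2 = j of Σ_t A[v_t][v_{t+1}]. For example, for (i, j) = (0, 2) we minimise over 3 possible intermediate vertex sequences; the minimum is 3, attained along the walk 0 → 1 → 2.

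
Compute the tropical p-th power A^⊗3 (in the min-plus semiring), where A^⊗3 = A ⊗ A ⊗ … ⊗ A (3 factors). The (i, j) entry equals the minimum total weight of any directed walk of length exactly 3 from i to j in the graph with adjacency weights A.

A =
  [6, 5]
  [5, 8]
A^⊗3 =
  [16, 15]
  [15, 16]

Each entry (A^⊗3)_ij equals the minimum over all length-3 walks i = v_0 → v_1 → … → v_3 = j of Σ_t A[v_t][v_{t+1}]. For example, for (i, j) = (0, 1) we minimise over 4 possible intermediate vertex sequences; the minimum is 15, attained along the walk 0 → 1 → 0 → 1.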